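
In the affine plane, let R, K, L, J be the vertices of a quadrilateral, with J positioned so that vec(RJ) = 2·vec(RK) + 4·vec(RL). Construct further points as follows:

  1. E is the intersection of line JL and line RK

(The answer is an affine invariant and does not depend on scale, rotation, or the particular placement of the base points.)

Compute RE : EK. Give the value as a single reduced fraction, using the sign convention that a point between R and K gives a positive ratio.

Choose coordinates R = (0, 0), K = (1, 0), L = (0, 1), J = (2, 4).
1. E is the intersection of line JL and line RK ⇒ E = (-2/3, 0)
E = R + t·(K−R) with t = -2/3, so RE:EK = t:(1−t) = -2/3:5/3

RE:EK = -2/5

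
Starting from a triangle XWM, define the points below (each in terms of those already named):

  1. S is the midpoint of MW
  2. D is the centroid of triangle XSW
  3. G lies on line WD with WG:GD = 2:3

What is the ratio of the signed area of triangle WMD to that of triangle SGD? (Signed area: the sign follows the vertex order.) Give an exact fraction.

Assign X = (0, 0), W = (1, 0), M = (0, 1) — the answer is frame-independent, so this choice is without loss of generality.
1. S is the midpoint of MW ⇒ S = (1/2, 1/2)
2. D is the centroid of triangle XSW ⇒ D = (1/2, 1/6)
3. G lies on line WD with WG:GD = 2:3 ⇒ G = (4/5, 1/15)
2·[WMD] = 1/3, 2·[SGD] = -1/10
[WMD]:[SGD] = 1/3:-1/10 = -10/3

[WMD]:[SGD] = -10/3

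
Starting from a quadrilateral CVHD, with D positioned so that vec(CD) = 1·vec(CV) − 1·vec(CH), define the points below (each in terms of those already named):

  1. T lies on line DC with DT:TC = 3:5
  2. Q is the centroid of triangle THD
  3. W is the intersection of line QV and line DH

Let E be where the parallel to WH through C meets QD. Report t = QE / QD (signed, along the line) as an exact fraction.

t = -7

Assign C = (0, 0), V = (1, 0), H = (0, 1), D = (1, -1) — the answer is frame-independent, so this choice is without loss of generality.
1. T lies on line DC with DT:TC = 3:5 ⇒ T = (5/8, -5/8)
2. Q is the centroid of triangle THD ⇒ Q = (13/24, -5/24)
3. W is the intersection of line QV and line DH ⇒ W = (16/27, -5/27)
through C parallel to WH: direction (-16/27, 32/27); meets QD at E = (-8/3, 16/3)
E = Q + t·(D−Q) with t = -7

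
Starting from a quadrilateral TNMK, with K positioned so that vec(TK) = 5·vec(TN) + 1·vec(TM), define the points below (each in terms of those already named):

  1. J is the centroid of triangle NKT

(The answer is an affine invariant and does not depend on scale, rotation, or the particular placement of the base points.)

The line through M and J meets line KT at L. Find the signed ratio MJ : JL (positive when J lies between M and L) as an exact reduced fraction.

Work in coordinates with T = (0, 0), N = (1, 0), M = (0, 1), K = (5, 1).
1. J is the centroid of triangle NKT ⇒ J = (2, 1/3)
line MJ meets KT at L = (15/8, 3/8)
J = M + t·(L−M) with t = 16/15, so MJ:JL = 16/15:-1/15

MJ:JL = -16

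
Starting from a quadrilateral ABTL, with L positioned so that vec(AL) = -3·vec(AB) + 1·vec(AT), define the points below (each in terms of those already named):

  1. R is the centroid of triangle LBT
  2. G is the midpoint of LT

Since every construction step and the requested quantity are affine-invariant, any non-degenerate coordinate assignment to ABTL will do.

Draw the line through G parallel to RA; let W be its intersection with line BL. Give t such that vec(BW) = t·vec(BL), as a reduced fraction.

Choose coordinates A = (0, 0), B = (1, 0), T = (0, 1), L = (-3, 1).
1. R is the centroid of triangle LBT ⇒ R = (-2/3, 2/3)
2. G is the midpoint of LT ⇒ G = (-3/2, 1)
through G parallel to RA: direction (2/3, -2/3); meets BL at W = (-1, 1/2)
W = B + t·(L−B) with t = 1/2

t = 1/2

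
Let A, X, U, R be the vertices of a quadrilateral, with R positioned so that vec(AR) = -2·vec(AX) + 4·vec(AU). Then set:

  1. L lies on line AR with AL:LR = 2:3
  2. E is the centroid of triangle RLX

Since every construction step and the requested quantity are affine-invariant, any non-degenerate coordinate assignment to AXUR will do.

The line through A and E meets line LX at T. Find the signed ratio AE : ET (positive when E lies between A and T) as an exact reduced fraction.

AE:ET = -3

Choose coordinates A = (0, 0), X = (1, 0), U = (0, 1), R = (-2, 4).
1. L lies on line AR with AL:LR = 2:3 ⇒ L = (-4/5, 8/5)
2. E is the centroid of triangle RLX ⇒ E = (-3/5, 28/15)
line AE meets LX at T = (-2/5, 56/45)
E = A + t·(T−A) with t = 3/2, so AE:ET = 3/2:-1/2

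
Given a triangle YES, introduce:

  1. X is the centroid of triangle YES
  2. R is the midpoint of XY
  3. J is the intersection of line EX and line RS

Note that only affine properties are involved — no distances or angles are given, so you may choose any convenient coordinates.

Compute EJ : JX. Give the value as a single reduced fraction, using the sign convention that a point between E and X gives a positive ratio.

EJ:JX = -4

Set Y = (0, 0), E = (1, 0), S = (0, 1); any affine frame gives the same invariant.
1. X is the centroid of triangle YES ⇒ X = (1/3, 1/3)
2. R is the midpoint of XY ⇒ R = (1/6, 1/6)
3. J is the intersection of line EX and line RS ⇒ J = (1/9, 4/9)
J = E + t·(X−E) with t = 4/3, so EJ:JX = t:(1−t) = 4/3:-1/3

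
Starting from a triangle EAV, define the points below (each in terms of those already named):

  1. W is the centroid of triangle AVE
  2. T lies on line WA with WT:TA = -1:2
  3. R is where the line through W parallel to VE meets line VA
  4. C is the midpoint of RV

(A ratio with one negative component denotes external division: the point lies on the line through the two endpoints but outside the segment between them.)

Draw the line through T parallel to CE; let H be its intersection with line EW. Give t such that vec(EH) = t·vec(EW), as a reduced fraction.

Assign E = (0, 0), A = (1, 0), V = (0, 1) — the answer is frame-independent, so this choice is without loss of generality.
1. W is the centroid of triangle AVE ⇒ W = (1/3, 1/3)
2. T lies on line WA with WT:TA = -1:2 ⇒ T = (-1/3, 2/3)
3. R is where the line through W parallel to VE meets line VA ⇒ R = (1/3, 2/3)
4. C is the midpoint of RV ⇒ C = (1/6, 5/6)
through T parallel to CE: direction (-1/6, -5/6); meets EW at H = (-7/12, -7/12)
H = E + t·(W−E) with t = -7/4

t = -7/4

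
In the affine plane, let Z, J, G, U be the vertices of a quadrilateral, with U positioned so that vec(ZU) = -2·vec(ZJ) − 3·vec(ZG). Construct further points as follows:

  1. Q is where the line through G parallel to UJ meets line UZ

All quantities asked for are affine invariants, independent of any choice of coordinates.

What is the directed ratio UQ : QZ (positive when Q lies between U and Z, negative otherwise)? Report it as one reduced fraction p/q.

Choose coordinates Z = (0, 0), J = (1, 0), G = (0, 1), U = (-2, -3).
1. Q is where the line through G parallel to UJ meets line UZ ⇒ Q = (2, 3)
Q = U + t·(Z−U) with t = 2, so UQ:QZ = t:(1−t) = 2:-1

UQ:QZ = -2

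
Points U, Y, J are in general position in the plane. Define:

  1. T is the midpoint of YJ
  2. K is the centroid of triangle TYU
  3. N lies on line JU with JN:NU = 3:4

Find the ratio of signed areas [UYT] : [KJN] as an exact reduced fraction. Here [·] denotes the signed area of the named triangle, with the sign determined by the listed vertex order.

Choose coordinates U = (0, 0), Y = (1, 0), J = (0, 1).
1. T is the midpoint of YJ ⇒ T = (1/2, 1/2)
2. K is the centroid of triangle TYU ⇒ K = (1/2, 1/6)
3. N lies on line JU with JN:NU = 3:4 ⇒ N = (0, 4/7)
2·[UYT] = 1/2, 2·[KJN] = 3/14
[UYT]:[KJN] = 1/2:3/14 = 7/3

[UYT]:[KJN] = 7/3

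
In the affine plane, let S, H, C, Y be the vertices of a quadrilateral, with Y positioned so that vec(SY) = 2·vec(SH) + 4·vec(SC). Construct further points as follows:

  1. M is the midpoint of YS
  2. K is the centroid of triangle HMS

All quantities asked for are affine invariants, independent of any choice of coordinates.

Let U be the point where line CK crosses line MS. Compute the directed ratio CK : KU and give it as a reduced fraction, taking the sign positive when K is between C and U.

Choose coordinates S = (0, 0), H = (1, 0), C = (0, 1), Y = (2, 4).
1. M is the midpoint of YS ⇒ M = (1, 2)
2. K is the centroid of triangle HMS ⇒ K = (2/3, 2/3)
line CK meets MS at U = (2/5, 4/5)
K = C + t·(U−C) with t = 5/3, so CK:KU = 5/3:-2/3

CK:KU = -5/2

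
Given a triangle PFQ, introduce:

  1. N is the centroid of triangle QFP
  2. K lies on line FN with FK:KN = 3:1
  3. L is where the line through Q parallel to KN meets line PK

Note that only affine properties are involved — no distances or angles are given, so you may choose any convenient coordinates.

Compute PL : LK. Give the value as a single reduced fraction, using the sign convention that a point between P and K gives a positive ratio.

Choose coordinates P = (0, 0), F = (1, 0), Q = (0, 1).
1. N is the centroid of triangle QFP ⇒ N = (1/3, 1/3)
2. K lies on line FN with FK:KN = 3:1 ⇒ K = (1/2, 1/4)
3. L is where the line through Q parallel to KN meets line PK ⇒ L = (1, 1/2)
L = P + t·(K−P) with t = 2, so PL:LK = t:(1−t) = 2:-1

PL:LK = -2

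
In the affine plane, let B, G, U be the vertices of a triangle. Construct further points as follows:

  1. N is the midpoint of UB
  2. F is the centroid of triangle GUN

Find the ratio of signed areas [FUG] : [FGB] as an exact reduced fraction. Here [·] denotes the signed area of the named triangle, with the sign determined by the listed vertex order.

[FUG]:[FGB] = 1/3

Assign B = (0, 0), G = (1, 0), U = (0, 1) — the answer is frame-independent, so this choice is without loss of generality.
1. N is the midpoint of UB ⇒ N = (0, 1/2)
2. F is the centroid of triangle GUN ⇒ F = (1/3, 1/2)
2·[FUG] = -1/6, 2·[FGB] = -1/2
[FUG]:[FGB] = -1/6:-1/2 = 1/3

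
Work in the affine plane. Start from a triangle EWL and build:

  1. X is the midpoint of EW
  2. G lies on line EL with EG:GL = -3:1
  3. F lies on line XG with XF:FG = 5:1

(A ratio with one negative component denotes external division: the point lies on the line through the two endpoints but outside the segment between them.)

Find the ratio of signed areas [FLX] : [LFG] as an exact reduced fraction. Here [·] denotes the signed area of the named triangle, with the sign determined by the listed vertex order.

[FLX]:[LFG] = 5

Choose coordinates E = (0, 0), W = (1, 0), L = (0, 1).
1. X is the midpoint of EW ⇒ X = (1/2, 0)
2. G lies on line EL with EG:GL = -3:1 ⇒ G = (0, 3/2)
3. F lies on line XG with XF:FG = 5:1 ⇒ F = (1/12, 5/4)
2·[FLX] = 5/24, 2·[LFG] = 1/24
[FLX]:[LFG] = 5/24:1/24 = 5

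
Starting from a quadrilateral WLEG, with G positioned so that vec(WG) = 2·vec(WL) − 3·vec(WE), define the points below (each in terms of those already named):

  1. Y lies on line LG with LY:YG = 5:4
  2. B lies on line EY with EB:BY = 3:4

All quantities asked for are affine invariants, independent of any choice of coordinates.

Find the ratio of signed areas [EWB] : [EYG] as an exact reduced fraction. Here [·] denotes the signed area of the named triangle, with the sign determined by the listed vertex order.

[EWB]:[EYG] = -3/4

Assign W = (0, 0), L = (1, 0), E = (0, 1), G = (2, -3) — the answer is frame-independent, so this choice is without loss of generality.
1. Y lies on line LG with LY:YG = 5:4 ⇒ Y = (14/9, -5/3)
2. B lies on line EY with EB:BY = 3:4 ⇒ B = (2/3, -1/7)
2·[EWB] = 2/3, 2·[EYG] = -8/9
[EWB]:[EYG] = 2/3:-8/9 = -3/4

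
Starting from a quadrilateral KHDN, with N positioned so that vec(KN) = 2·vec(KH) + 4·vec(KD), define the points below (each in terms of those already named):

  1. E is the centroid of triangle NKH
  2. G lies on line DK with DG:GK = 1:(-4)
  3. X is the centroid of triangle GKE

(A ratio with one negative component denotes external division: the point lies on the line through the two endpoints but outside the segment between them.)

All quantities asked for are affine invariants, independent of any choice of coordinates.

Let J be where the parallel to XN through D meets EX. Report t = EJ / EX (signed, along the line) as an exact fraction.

t = 23/12

Work in coordinates with K = (0, 0), H = (1, 0), D = (0, 1), N = (2, 4).
1. E is the centroid of triangle NKH ⇒ E = (1, 4/3)
2. G lies on line DK with DG:GK = 1:(-4) ⇒ G = (0, 4/3)
3. X is the centroid of triangle GKE ⇒ X = (1/3, 8/9)
through D parallel to XN: direction (5/3, 28/9); meets EX at J = (-5/18, 13/27)
J = E + t·(X−E) with t = 23/12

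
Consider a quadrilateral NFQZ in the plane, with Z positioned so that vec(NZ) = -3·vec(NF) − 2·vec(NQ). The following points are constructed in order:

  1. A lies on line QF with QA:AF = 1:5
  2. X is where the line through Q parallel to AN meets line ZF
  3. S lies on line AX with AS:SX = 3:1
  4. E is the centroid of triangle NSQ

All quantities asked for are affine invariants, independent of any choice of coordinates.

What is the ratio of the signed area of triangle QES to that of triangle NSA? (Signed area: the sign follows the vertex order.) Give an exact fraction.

[QES]:[NSA] = 5/9

Work in coordinates with N = (0, 0), F = (1, 0), Q = (0, 1), Z = (-3, -2).
1. A lies on line QF with QA:AF = 1:5 ⇒ A = (1/6, 5/6)
2. X is where the line through Q parallel to AN meets line ZF ⇒ X = (-1/3, -2/3)
3. S lies on line AX with AS:SX = 3:1 ⇒ S = (-5/24, -7/24)
4. E is the centroid of triangle NSQ ⇒ E = (-5/72, 17/72)
2·[QES] = -5/72, 2·[NSA] = -1/8
[QES]:[NSA] = -5/72:-1/8 = 5/9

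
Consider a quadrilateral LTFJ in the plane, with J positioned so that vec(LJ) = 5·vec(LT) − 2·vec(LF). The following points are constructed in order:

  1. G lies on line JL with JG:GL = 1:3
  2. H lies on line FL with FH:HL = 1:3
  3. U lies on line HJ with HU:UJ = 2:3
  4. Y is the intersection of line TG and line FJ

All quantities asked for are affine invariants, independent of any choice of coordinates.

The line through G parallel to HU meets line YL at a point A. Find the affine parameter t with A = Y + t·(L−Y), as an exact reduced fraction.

Set L = (0, 0), T = (1, 0), F = (0, 1), J = (5, -2); any affine frame gives the same invariant.
1. G lies on line JL with JG:GL = 1:3 ⇒ G = (15/4, -3/2)
2. H lies on line FL with FH:HL = 1:3 ⇒ H = (0, 3/4)
3. U lies on line HJ with HU:UJ = 2:3 ⇒ U = (2, -7/20)
4. Y is the intersection of line TG and line FJ ⇒ Y = (25/3, -4)
through G parallel to HU: direction (2, -11/10); meets YL at A = (225/28, -27/7)
A = Y + t·(L−Y) with t = 1/28

t = 1/28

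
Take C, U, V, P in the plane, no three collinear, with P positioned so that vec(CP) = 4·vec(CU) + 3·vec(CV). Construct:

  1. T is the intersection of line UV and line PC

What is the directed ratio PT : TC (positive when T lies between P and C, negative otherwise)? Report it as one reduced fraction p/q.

Assign C = (0, 0), U = (1, 0), V = (0, 1), P = (4, 3) — the answer is frame-independent, so this choice is without loss of generality.
1. T is the intersection of line UV and line PC ⇒ T = (4/7, 3/7)
T = P + t·(C−P) with t = 6/7, so PT:TC = t:(1−t) = 6/7:1/7

PT:TC = 6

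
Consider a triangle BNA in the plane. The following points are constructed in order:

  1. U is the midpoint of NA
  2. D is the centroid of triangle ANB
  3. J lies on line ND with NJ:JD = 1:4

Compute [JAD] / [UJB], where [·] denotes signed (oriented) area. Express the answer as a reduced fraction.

Assign B = (0, 0), N = (1, 0), A = (0, 1) — the answer is frame-independent, so this choice is without loss of generality.
1. U is the midpoint of NA ⇒ U = (1/2, 1/2)
2. D is the centroid of triangle ANB ⇒ D = (1/3, 1/3)
3. J lies on line ND with NJ:JD = 1:4 ⇒ J = (13/15, 1/15)
2·[JAD] = 4/15, 2·[UJB] = -2/5
[JAD]:[UJB] = 4/15:-2/5 = -2/3

[JAD]:[UJB] = -2/3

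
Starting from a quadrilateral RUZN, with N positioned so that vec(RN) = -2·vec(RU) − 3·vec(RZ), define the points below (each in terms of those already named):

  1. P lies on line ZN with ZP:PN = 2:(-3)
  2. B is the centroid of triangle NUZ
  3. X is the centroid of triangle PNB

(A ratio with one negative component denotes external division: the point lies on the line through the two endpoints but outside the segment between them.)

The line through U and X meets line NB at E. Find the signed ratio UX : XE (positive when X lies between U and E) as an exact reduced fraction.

Assign R = (0, 0), U = (1, 0), Z = (0, 1), N = (-2, -3) — the answer is frame-independent, so this choice is without loss of generality.
1. P lies on line ZN with ZP:PN = 2:(-3) ⇒ P = (4, 9)
2. B is the centroid of triangle NUZ ⇒ B = (-1/3, -2/3)
3. X is the centroid of triangle PNB ⇒ X = (5/9, 16/9)
line UX meets NB at E = (7/9, 8/9)
X = U + t·(E−U) with t = 2, so UX:XE = 2:-1

UX:XE = -2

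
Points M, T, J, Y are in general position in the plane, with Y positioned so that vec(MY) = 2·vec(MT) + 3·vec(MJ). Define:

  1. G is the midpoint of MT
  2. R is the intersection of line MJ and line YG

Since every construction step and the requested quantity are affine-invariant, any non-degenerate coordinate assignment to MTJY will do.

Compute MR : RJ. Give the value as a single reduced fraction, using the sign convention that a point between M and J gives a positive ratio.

Work in coordinates with M = (0, 0), T = (1, 0), J = (0, 1), Y = (2, 3).
1. G is the midpoint of MT ⇒ G = (1/2, 0)
2. R is the intersection of line MJ and line YG ⇒ R = (0, -1)
R = M + t·(J−M) with t = -1, so MR:RJ = t:(1−t) = -1:2

MR:RJ = -1/2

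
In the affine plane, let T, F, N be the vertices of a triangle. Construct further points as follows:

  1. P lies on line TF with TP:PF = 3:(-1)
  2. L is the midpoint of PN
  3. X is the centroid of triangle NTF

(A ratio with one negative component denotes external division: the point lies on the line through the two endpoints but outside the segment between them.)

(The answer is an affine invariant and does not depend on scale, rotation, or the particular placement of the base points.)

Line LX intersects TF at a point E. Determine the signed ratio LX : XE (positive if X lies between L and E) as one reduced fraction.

Choose coordinates T = (0, 0), F = (1, 0), N = (0, 1).
1. P lies on line TF with TP:PF = 3:(-1) ⇒ P = (3/2, 0)
2. L is the midpoint of PN ⇒ L = (3/4, 1/2)
3. X is the centroid of triangle NTF ⇒ X = (1/3, 1/3)
line LX meets TF at E = (-1/2, 0)
X = L + t·(E−L) with t = 1/3, so LX:XE = 1/3:2/3

LX:XE = 1/2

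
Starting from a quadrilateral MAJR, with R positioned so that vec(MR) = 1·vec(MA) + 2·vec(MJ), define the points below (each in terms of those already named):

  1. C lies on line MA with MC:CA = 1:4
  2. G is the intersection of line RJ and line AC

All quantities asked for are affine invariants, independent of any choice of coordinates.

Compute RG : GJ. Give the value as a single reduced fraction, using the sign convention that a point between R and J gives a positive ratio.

Assign M = (0, 0), A = (1, 0), J = (0, 1), R = (1, 2) — the answer is frame-independent, so this choice is without loss of generality.
1. C lies on line MA with MC:CA = 1:4 ⇒ C = (1/5, 0)
2. G is the intersection of line RJ and line AC ⇒ G = (-1, 0)
G = R + t·(J−R) with t = 2, so RG:GJ = t:(1−t) = 2:-1

RG:GJ = -2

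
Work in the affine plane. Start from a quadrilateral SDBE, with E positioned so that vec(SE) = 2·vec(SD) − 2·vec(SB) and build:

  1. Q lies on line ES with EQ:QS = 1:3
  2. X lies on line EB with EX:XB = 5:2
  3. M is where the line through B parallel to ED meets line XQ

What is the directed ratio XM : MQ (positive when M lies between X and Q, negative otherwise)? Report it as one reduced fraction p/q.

Assign S = (0, 0), D = (1, 0), B = (0, 1), E = (2, -2) — the answer is frame-independent, so this choice is without loss of generality.
1. Q lies on line ES with EQ:QS = 1:3 ⇒ Q = (3/2, -3/2)
2. X lies on line EB with EX:XB = 5:2 ⇒ X = (4/7, 1/7)
3. M is where the line through B parallel to ED meets line XQ ⇒ M = (-2/3, 7/3)
M = X + t·(Q−X) with t = -4/3, so XM:MQ = t:(1−t) = -4/3:7/3

XM:MQ = -4/7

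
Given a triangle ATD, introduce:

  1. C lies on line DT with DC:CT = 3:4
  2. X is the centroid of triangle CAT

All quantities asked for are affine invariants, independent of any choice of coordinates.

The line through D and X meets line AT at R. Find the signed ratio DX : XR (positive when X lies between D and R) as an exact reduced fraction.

DX:XR = 17/4

Work in coordinates with A = (0, 0), T = (1, 0), D = (0, 1).
1. C lies on line DT with DC:CT = 3:4 ⇒ C = (3/7, 4/7)
2. X is the centroid of triangle CAT ⇒ X = (10/21, 4/21)
line DX meets AT at R = (10/17, 0)
X = D + t·(R−D) with t = 17/21, so DX:XR = 17/21:4/21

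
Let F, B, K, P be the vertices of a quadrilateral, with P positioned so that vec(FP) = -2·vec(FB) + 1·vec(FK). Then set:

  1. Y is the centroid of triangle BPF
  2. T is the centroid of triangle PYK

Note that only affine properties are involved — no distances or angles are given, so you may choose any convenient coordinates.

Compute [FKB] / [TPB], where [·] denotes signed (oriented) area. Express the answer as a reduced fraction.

Set F = (0, 0), B = (1, 0), K = (0, 1), P = (-2, 1); any affine frame gives the same invariant.
1. Y is the centroid of triangle BPF ⇒ Y = (-1/3, 1/3)
2. T is the centroid of triangle PYK ⇒ T = (-7/9, 7/9)
2·[FKB] = -1, 2·[TPB] = 5/9
[FKB]:[TPB] = -1:5/9 = -9/5

[FKB]:[TPB] = -9/5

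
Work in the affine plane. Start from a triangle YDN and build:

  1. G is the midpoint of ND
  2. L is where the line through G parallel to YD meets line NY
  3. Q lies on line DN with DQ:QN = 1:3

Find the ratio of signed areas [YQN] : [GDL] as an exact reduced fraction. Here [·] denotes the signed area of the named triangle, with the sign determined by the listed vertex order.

[YQN]:[GDL] = -3

Assign Y = (0, 0), D = (1, 0), N = (0, 1) — the answer is frame-independent, so this choice is without loss of generality.
1. G is the midpoint of ND ⇒ G = (1/2, 1/2)
2. L is where the line through G parallel to YD meets line NY ⇒ L = (0, 1/2)
3. Q lies on line DN with DQ:QN = 1:3 ⇒ Q = (3/4, 1/4)
2·[YQN] = 3/4, 2·[GDL] = -1/4
[YQN]:[GDL] = 3/4:-1/4 = -3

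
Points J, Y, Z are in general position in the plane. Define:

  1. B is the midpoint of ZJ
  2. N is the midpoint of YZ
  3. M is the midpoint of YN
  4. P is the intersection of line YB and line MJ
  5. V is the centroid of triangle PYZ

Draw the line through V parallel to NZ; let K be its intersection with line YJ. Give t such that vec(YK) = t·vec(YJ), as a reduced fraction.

Choose coordinates J = (0, 0), Y = (1, 0), Z = (0, 1).
1. B is the midpoint of ZJ ⇒ B = (0, 1/2)
2. N is the midpoint of YZ ⇒ N = (1/2, 1/2)
3. M is the midpoint of YN ⇒ M = (3/4, 1/4)
4. P is the intersection of line YB and line MJ ⇒ P = (3/5, 1/5)
5. V is the centroid of triangle PYZ ⇒ V = (8/15, 2/5)
through V parallel to NZ: direction (-1/2, 1/2); meets YJ at K = (14/15, 0)
K = Y + t·(J−Y) with t = 1/15

t = 1/15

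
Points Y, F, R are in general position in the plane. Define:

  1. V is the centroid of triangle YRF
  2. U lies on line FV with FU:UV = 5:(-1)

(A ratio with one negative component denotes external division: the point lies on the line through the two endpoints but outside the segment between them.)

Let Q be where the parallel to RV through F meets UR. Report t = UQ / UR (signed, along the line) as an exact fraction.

Assign Y = (0, 0), F = (1, 0), R = (0, 1) — the answer is frame-independent, so this choice is without loss of generality.
1. V is the centroid of triangle YRF ⇒ V = (1/3, 1/3)
2. U lies on line FV with FU:UV = 5:(-1) ⇒ U = (1/6, 5/12)
through F parallel to RV: direction (1/3, -2/3); meets UR at Q = (-2/3, 10/3)
Q = U + t·(R−U) with t = 5

t = 5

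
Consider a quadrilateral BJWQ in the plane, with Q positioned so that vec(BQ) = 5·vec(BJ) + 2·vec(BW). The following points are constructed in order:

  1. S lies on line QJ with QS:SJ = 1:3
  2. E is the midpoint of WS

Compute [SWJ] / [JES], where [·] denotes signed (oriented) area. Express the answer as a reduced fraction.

[SWJ]:[JES] = -2

Set B = (0, 0), J = (1, 0), W = (0, 1), Q = (5, 2); any affine frame gives the same invariant.
1. S lies on line QJ with QS:SJ = 1:3 ⇒ S = (4, 3/2)
2. E is the midpoint of WS ⇒ E = (2, 5/4)
2·[SWJ] = 9/2, 2·[JES] = -9/4
[SWJ]:[JES] = 9/2:-9/4 = -2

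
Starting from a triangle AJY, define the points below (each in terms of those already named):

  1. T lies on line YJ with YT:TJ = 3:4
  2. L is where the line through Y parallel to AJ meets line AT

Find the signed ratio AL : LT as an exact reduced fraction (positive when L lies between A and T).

Work in coordinates with A = (0, 0), J = (1, 0), Y = (0, 1).
1. T lies on line YJ with YT:TJ = 3:4 ⇒ T = (3/7, 4/7)
2. L is where the line through Y parallel to AJ meets line AT ⇒ L = (3/4, 1)
L = A + t·(T−A) with t = 7/4, so AL:LT = t:(1−t) = 7/4:-3/4

AL:LT = -7/3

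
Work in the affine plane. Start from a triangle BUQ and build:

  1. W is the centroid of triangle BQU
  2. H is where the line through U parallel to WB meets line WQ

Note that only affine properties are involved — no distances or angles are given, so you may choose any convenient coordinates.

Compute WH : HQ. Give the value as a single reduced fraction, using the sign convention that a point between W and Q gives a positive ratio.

WH:HQ = -1/2

Choose coordinates B = (0, 0), U = (1, 0), Q = (0, 1).
1. W is the centroid of triangle BQU ⇒ W = (1/3, 1/3)
2. H is where the line through U parallel to WB meets line WQ ⇒ H = (2/3, -1/3)
H = W + t·(Q−W) with t = -1, so WH:HQ = t:(1−t) = -1:2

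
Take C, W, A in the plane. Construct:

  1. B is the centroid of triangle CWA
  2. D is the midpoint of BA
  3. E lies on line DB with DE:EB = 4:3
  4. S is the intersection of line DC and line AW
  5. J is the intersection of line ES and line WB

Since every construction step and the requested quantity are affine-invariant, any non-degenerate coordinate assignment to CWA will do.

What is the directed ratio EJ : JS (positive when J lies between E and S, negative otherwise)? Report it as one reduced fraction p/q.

Set C = (0, 0), W = (1, 0), A = (0, 1); any affine frame gives the same invariant.
1. B is the centroid of triangle CWA ⇒ B = (1/3, 1/3)
2. D is the midpoint of BA ⇒ D = (1/6, 2/3)
3. E lies on line DB with DE:EB = 4:3 ⇒ E = (11/42, 10/21)
4. S is the intersection of line DC and line AW ⇒ S = (1/5, 4/5)
5. J is the intersection of line ES and line WB ⇒ J = (35/123, 44/123)
J = E + t·(S−E) with t = -15/41, so EJ:JS = t:(1−t) = -15/41:56/41

EJ:JS = -15/56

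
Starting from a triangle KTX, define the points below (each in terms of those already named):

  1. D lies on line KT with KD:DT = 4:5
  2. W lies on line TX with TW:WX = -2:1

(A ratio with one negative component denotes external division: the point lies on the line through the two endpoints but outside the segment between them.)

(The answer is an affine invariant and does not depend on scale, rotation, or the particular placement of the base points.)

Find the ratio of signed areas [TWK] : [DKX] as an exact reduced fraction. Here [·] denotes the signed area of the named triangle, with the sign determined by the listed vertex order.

[TWK]:[DKX] = -9/2

Set K = (0, 0), T = (1, 0), X = (0, 1); any affine frame gives the same invariant.
1. D lies on line KT with KD:DT = 4:5 ⇒ D = (4/9, 0)
2. W lies on line TX with TW:WX = -2:1 ⇒ W = (-1, 2)
2·[TWK] = 2, 2·[DKX] = -4/9
[TWK]:[DKX] = 2:-4/9 = -9/2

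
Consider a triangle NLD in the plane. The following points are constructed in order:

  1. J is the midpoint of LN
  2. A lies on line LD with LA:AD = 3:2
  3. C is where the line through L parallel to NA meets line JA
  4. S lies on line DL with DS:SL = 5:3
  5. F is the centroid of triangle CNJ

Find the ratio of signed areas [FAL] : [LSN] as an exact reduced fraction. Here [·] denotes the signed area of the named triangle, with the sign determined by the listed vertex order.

[FAL]:[LSN] = -4/3

Choose coordinates N = (0, 0), L = (1, 0), D = (0, 1).
1. J is the midpoint of LN ⇒ J = (1/2, 0)
2. A lies on line LD with LA:AD = 3:2 ⇒ A = (2/5, 3/5)
3. C is where the line through L parallel to NA meets line JA ⇒ C = (3/5, -3/5)
4. S lies on line DL with DS:SL = 5:3 ⇒ S = (5/8, 3/8)
5. F is the centroid of triangle CNJ ⇒ F = (11/30, -1/5)
2·[FAL] = -1/2, 2·[LSN] = 3/8
[FAL]:[LSN] = -1/2:3/8 = -4/3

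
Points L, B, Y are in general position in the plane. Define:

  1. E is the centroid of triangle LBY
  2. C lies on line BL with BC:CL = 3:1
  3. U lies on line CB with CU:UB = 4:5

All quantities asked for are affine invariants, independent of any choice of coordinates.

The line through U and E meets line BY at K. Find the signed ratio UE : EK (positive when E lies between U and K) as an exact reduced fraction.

UE:EK = 1/4

Set L = (0, 0), B = (1, 0), Y = (0, 1); any affine frame gives the same invariant.
1. E is the centroid of triangle LBY ⇒ E = (1/3, 1/3)
2. C lies on line BL with BC:CL = 3:1 ⇒ C = (1/4, 0)
3. U lies on line CB with CU:UB = 4:5 ⇒ U = (7/12, 0)
line UE meets BY at K = (-2/3, 5/3)
E = U + t·(K−U) with t = 1/5, so UE:EK = 1/5:4/5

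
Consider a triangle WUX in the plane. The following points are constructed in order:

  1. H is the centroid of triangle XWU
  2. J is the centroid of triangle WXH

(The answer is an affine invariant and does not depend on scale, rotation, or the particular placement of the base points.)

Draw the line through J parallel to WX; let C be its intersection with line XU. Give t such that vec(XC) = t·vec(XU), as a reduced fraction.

t = 1/9

Work in coordinates with W = (0, 0), U = (1, 0), X = (0, 1).
1. H is the centroid of triangle XWU ⇒ H = (1/3, 1/3)
2. J is the centroid of triangle WXH ⇒ J = (1/9, 4/9)
through J parallel to WX: direction (0, 1); meets XU at C = (1/9, 8/9)
C = X + t·(U−X) with t = 1/9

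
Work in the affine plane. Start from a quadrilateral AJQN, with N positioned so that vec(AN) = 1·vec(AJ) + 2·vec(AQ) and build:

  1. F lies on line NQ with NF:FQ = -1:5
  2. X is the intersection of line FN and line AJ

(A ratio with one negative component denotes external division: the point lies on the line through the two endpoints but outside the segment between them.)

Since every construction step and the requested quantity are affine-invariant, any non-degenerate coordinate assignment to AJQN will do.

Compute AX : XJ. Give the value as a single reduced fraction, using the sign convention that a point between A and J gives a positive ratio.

Choose coordinates A = (0, 0), J = (1, 0), Q = (0, 1), N = (1, 2).
1. F lies on line NQ with NF:FQ = -1:5 ⇒ F = (5/4, 9/4)
2. X is the intersection of line FN and line AJ ⇒ X = (-1, 0)
X = A + t·(J−A) with t = -1, so AX:XJ = t:(1−t) = -1:2

AX:XJ = -1/2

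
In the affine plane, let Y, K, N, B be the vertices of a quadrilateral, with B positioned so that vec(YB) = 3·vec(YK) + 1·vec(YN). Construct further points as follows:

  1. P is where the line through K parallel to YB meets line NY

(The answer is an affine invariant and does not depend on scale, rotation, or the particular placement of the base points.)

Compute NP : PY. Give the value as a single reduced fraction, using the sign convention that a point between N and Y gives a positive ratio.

NP:PY = -4

Set Y = (0, 0), K = (1, 0), N = (0, 1), B = (3, 1); any affine frame gives the same invariant.
1. P is where the line through K parallel to YB meets line NY ⇒ P = (0, -1/3)
P = N + t·(Y−N) with t = 4/3, so NP:PY = t:(1−t) = 4/3:-1/3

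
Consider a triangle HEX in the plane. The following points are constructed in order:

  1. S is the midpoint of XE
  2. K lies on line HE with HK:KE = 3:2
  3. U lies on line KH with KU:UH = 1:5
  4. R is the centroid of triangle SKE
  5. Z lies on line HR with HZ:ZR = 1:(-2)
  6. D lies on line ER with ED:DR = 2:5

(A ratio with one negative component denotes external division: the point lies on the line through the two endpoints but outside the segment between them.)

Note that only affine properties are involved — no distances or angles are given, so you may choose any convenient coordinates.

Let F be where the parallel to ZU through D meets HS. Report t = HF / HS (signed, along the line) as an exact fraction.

Set H = (0, 0), E = (1, 0), X = (0, 1); any affine frame gives the same invariant.
1. S is the midpoint of XE ⇒ S = (1/2, 1/2)
2. K lies on line HE with HK:KE = 3:2 ⇒ K = (3/5, 0)
3. U lies on line KH with KU:UH = 1:5 ⇒ U = (1/2, 0)
4. R is the centroid of triangle SKE ⇒ R = (7/10, 1/6)
5. Z lies on line HR with HZ:ZR = 1:(-2) ⇒ Z = (-7/10, -1/6)
6. D lies on line ER with ED:DR = 2:5 ⇒ D = (32/35, 1/21)
through D parallel to ZU: direction (6/5, 1/6); meets HS at F = (-20/217, -20/217)
F = H + t·(S−H) with t = -40/217

t = -40/217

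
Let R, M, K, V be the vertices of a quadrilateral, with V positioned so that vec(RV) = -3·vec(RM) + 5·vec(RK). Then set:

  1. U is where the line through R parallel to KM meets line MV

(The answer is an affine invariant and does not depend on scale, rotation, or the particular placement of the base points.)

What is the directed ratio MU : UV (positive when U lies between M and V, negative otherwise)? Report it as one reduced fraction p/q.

MU:UV = -1/2

Work in coordinates with R = (0, 0), M = (1, 0), K = (0, 1), V = (-3, 5).
1. U is where the line through R parallel to KM meets line MV ⇒ U = (5, -5)
U = M + t·(V−M) with t = -1, so MU:UV = t:(1−t) = -1:2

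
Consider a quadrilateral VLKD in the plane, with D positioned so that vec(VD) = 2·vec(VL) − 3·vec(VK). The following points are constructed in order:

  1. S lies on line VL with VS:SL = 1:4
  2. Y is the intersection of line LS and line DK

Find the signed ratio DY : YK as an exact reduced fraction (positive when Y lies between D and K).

Choose coordinates V = (0, 0), L = (1, 0), K = (0, 1), D = (2, -3).
1. S lies on line VL with VS:SL = 1:4 ⇒ S = (1/5, 0)
2. Y is the intersection of line LS and line DK ⇒ Y = (1/2, 0)
Y = D + t·(K−D) with t = 3/4, so DY:YK = t:(1−t) = 3/4:1/4

DY:YK = 3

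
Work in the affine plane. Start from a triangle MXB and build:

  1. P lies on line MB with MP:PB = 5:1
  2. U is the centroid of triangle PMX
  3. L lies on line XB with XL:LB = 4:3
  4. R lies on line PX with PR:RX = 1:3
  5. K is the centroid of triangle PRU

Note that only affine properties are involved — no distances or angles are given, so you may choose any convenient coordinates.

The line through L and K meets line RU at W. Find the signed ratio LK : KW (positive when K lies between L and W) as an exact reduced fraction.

LK:KW = -122/35

Choose coordinates M = (0, 0), X = (1, 0), B = (0, 1).
1. P lies on line MB with MP:PB = 5:1 ⇒ P = (0, 5/6)
2. U is the centroid of triangle PMX ⇒ U = (1/3, 5/18)
3. L lies on line XB with XL:LB = 4:3 ⇒ L = (3/7, 4/7)
4. R lies on line PX with PR:RX = 1:3 ⇒ R = (1/4, 5/8)
5. K is the centroid of triangle PRU ⇒ K = (7/36, 125/216)
line LK meets RU at W = (383/1464, 5065/8784)
K = L + t·(W−L) with t = 122/87, so LK:KW = 122/87:-35/87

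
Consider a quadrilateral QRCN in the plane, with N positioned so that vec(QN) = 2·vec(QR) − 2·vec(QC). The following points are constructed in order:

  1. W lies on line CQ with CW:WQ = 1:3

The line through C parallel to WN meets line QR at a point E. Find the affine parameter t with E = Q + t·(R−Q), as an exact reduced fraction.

t = 8/11

Work in coordinates with Q = (0, 0), R = (1, 0), C = (0, 1), N = (2, -2).
1. W lies on line CQ with CW:WQ = 1:3 ⇒ W = (0, 3/4)
through C parallel to WN: direction (2, -11/4); meets QR at E = (8/11, 0)
E = Q + t·(R−Q) with t = 8/11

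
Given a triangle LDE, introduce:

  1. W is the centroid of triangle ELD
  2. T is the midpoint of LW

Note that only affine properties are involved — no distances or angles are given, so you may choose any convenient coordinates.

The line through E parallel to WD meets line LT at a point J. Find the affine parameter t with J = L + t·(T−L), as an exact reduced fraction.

Assign L = (0, 0), D = (1, 0), E = (0, 1) — the answer is frame-independent, so this choice is without loss of generality.
1. W is the centroid of triangle ELD ⇒ W = (1/3, 1/3)
2. T is the midpoint of LW ⇒ T = (1/6, 1/6)
through E parallel to WD: direction (2/3, -1/3); meets LT at J = (2/3, 2/3)
J = L + t·(T−L) with t = 4

t = 4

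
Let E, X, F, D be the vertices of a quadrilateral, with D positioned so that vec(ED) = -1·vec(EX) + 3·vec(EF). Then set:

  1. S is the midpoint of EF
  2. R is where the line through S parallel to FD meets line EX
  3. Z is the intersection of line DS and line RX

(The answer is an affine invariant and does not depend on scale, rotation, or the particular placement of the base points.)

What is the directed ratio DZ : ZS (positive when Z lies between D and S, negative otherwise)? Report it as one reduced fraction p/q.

Work in coordinates with E = (0, 0), X = (1, 0), F = (0, 1), D = (-1, 3).
1. S is the midpoint of EF ⇒ S = (0, 1/2)
2. R is where the line through S parallel to FD meets line EX ⇒ R = (1/4, 0)
3. Z is the intersection of line DS and line RX ⇒ Z = (1/5, 0)
Z = D + t·(S−D) with t = 6/5, so DZ:ZS = t:(1−t) = 6/5:-1/5

DZ:ZS = -6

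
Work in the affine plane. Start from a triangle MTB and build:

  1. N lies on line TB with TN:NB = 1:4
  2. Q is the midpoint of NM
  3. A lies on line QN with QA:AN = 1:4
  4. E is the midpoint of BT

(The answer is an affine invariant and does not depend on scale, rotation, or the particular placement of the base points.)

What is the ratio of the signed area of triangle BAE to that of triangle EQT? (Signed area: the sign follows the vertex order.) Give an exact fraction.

[BAE]:[EQT] = 4/5

Set M = (0, 0), T = (1, 0), B = (0, 1); any affine frame gives the same invariant.
1. N lies on line TB with TN:NB = 1:4 ⇒ N = (4/5, 1/5)
2. Q is the midpoint of NM ⇒ Q = (2/5, 1/10)
3. A lies on line QN with QA:AN = 1:4 ⇒ A = (12/25, 3/25)
4. E is the midpoint of BT ⇒ E = (1/2, 1/2)
2·[BAE] = 1/5, 2·[EQT] = 1/4
[BAE]:[EQT] = 1/5:1/4 = 4/5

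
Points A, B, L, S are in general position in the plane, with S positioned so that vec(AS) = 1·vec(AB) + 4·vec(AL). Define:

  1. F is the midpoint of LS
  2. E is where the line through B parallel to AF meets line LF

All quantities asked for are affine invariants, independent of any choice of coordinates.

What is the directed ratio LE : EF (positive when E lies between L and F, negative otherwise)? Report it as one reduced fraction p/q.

LE:EF = -6/5

Choose coordinates A = (0, 0), B = (1, 0), L = (0, 1), S = (1, 4).
1. F is the midpoint of LS ⇒ F = (1/2, 5/2)
2. E is where the line through B parallel to AF meets line LF ⇒ E = (3, 10)
E = L + t·(F−L) with t = 6, so LE:EF = t:(1−t) = 6:-5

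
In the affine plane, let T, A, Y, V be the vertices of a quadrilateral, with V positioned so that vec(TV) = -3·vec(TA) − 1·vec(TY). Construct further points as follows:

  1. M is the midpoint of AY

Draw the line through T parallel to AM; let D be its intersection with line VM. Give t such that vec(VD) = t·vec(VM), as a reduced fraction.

Choose coordinates T = (0, 0), A = (1, 0), Y = (0, 1), V = (-3, -1).
1. M is the midpoint of AY ⇒ M = (1/2, 1/2)
through T parallel to AM: direction (-1/2, 1/2); meets VM at D = (-1/5, 1/5)
D = V + t·(M−V) with t = 4/5

t = 4/5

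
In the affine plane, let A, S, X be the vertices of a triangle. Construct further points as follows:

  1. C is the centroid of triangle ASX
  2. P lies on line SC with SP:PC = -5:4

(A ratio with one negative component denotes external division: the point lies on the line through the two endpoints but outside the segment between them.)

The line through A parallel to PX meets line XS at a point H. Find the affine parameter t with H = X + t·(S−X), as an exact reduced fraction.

Work in coordinates with A = (0, 0), S = (1, 0), X = (0, 1).
1. C is the centroid of triangle ASX ⇒ C = (1/3, 1/3)
2. P lies on line SC with SP:PC = -5:4 ⇒ P = (-7/3, 5/3)
through A parallel to PX: direction (7/3, -2/3); meets XS at H = (7/5, -2/5)
H = X + t·(S−X) with t = 7/5

t = 7/5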